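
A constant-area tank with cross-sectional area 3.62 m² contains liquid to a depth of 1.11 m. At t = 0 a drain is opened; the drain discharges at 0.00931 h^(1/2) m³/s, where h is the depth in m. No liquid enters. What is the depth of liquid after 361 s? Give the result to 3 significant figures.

Unsteady balance on liquid volume: A dh/dt = −0.00931 √h.
∫ h^(−1/2) dh = −(0.00931/A) ∫ dt, giving 2√h = 2√h₀ − (0.00931/A) t.
√h = √1.11 − 0.00931·361/(2·3.62) = 1.0536 − 0.46421 = 0.58935.
h = 0.58935² = 0.34733 m.

0.347 m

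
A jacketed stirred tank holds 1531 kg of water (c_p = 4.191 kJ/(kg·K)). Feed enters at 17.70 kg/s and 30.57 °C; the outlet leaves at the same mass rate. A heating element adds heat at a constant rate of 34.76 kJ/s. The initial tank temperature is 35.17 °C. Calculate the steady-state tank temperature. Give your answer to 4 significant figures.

M c_p dT/dt = ṁ c_p (T_in − T) + Q̇.
At steady state dT/dt = 0 ⇒ T_ss = T_in + Q̇/(ṁ c_p) = 30.57 + 34.76/(17.70·4.191) = 31.0386 °C.

31.04 °C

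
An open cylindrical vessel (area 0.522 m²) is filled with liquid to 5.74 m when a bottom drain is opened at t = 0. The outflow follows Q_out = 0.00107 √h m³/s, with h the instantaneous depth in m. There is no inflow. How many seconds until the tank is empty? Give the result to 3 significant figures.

With no inflow, A dh/dt = −0.00107 √h.
This is separable: 2 d(√h)/dt = −0.00107/A, so √h = √h₀ − (0.00107/(2A)) t.
Tank is empty when √h = 0: t_empty = 2A√h₀/0.00107.
t_empty = 2·0.522·√5.74/0.00107 = 1.0440·2.3958/0.00107 = 2337.6 s.

2340 s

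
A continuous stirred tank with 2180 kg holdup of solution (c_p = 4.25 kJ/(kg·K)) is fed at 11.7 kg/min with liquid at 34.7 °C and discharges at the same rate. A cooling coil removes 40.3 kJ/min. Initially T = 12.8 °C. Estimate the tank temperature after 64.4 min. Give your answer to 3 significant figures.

Heat balance on the well-mixed liquid: M c_p dT/dt = ṁ c_p (T_in − T) − 40.3.
τ = M/ṁ = 186.32 min; T_ss = T_in − Q̇/(ṁ c_p) = 34.7 − 40.3/(11.7·4.25) = 33.890 °C.
T approaches T_ss exponentially: T(t) = T_ss + (T₀ − T_ss) e^(−t/τ).
T(64.4) = 33.890 + (-21.090)·e^(−64.4/186.32) = 33.890 + (-21.090)·0.70777 = 18.963 °C.

19.0 °C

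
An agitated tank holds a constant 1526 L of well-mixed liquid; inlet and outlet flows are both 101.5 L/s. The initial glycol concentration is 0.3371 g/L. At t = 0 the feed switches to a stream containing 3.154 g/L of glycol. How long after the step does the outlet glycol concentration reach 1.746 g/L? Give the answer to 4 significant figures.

10.43 s

Unsteady species balance (constant V, well mixed): V dC/dt = Q(C_in − C), so τ = V/Q = 15.0345 s.
C(t) = C_in + (C₀ − C_in) e^(−t/τ). Set C = 1.746 and solve for t:
e^(−t/τ) = (C − C_in)/(C₀ − C_in) = (1.746 − 3.154)/(0.3371 − 3.154) = 0.499840
t = −τ ln(…) = 15.0345 × 0.693467 = 10.4259 s.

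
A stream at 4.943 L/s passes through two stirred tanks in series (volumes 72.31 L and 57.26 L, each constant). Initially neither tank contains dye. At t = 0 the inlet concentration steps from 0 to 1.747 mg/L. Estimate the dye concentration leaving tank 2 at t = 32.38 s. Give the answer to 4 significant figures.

Each tank obeys Vᵢ dCᵢ/dt = Q(Cᵢ₋₁ − Cᵢ), so τᵢ = Vᵢ/Q.
τ₁ = 72.31/4.943 = 14.6288 s; τ₂ = 57.26/4.943 = 11.5841 s.
Solving the cascade with C₁(0)=C₂(0)=0 gives C₂(t) = C_in[1 − (τ₁ e^(−t/τ₁) − τ₂ e^(−t/τ₂))/(τ₁ − τ₂)].
At t = 32.38: e^(−t/τ₁) = 0.109323, e^(−t/τ₂) = 0.0611014.
C₂ = 1.747·[1 − (14.6288·0.109323 − 11.5841·0.0611014)/(3.04471)] = 1.747·0.707210 = 1.23550 mg/L.

1.235 mg/L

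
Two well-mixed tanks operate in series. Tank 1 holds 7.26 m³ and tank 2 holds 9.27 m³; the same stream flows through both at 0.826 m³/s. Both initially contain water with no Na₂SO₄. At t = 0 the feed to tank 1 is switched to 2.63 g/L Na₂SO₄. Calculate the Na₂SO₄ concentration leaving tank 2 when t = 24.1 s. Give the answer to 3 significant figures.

1.83 g/L

Time constants: τᵢ = Vᵢ/Q for each well-mixed tank.
τ₁ = 7.26/0.826 = 8.7893 s; τ₂ = 9.27/0.826 = 11.223 s.
Tank 1: C₁ = C_in(1 − e^(−t/τ₁)). Tank 2 (τ₁ ≠ τ₂): C₂ = C_in[1 − (τ₁ e^(−t/τ₁) − τ₂ e^(−t/τ₂))/(τ₁ − τ₂)].
At t = 24.1: e^(−t/τ₁) = 0.064444, e^(−t/τ₂) = 0.11678.
C₂ = 2.63·[1 − (8.7893·0.064444 − 11.223·0.11678)/(-2.4334)] = 2.63·0.69416 = 1.8257 g/L.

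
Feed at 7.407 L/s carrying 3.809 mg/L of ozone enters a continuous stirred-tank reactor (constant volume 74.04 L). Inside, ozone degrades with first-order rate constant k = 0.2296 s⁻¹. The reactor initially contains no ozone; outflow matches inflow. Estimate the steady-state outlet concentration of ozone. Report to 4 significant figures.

1.156 mg/L

Species balance: V dC/dt = Q C_in − Q C − k V C.
Steady state (dC/dt = 0): C_ss = Q C_in/(Q + kV) = C_in/(1 + kV/Q).
C_ss = 7.407·3.809/(7.407 + 0.2296·74.04) = 28.2133/24.4066 = 1.15597 mg/L.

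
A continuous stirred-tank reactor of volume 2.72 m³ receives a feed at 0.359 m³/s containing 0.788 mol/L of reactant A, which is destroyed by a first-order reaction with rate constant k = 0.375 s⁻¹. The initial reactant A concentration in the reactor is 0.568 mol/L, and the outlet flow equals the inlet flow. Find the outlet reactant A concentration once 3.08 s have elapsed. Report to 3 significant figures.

Accumulation = in − out − consumed: V dC/dt = Q C_in − Q C − k V C.
dC/dt = (Q/V) C_in − (Q/V + k) C; effective rate a = Q/V + k = 0.13199 + 0.375 = 0.50699 s⁻¹.
C_ss = Q C_in/(Q + kV) = 0.20514 mol/L; C(t) = C_ss + (C₀ − C_ss) e^(−a t).
C(3.08) = 0.20514 + (0.36286)·e^(−0.50699·3.08) = 0.20514 + (0.36286)·0.20982 = 0.28128 mol/L.

0.281 mol/L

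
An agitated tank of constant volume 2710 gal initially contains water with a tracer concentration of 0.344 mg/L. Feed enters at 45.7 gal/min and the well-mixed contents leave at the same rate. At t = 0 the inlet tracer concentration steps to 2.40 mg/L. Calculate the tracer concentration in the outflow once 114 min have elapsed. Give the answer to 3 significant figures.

Mass balance on the solute (V constant): V dC/dt = Q(C_in − C).
Rewrite as dC/dt + C/τ = C_in/τ, τ = V/Q = 59.300 min.
Integrating: C(t) = C_in + (C₀ − C_in) e^(−t/τ).
C(114) = 2.40 + (0.344 − 2.40)·e^(−114/59.300) = 2.40 + (-2.0560)·0.14625 = 2.0993 mg/L.

2.10 mg/L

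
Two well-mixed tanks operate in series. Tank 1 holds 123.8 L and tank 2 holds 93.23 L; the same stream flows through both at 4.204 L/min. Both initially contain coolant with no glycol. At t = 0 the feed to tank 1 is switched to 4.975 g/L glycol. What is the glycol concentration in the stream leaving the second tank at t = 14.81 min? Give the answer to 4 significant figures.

Species balance on tank i: dCᵢ/dt = (Cᵢ₋₁ − Cᵢ)/τᵢ with τᵢ = Vᵢ/Q.
τ₁ = 123.8/4.204 = 29.4481 min; τ₂ = 93.23/4.204 = 22.1765 min.
Solving the cascade with C₁(0)=C₂(0)=0 gives C₂(t) = C_in[1 − (τ₁ e^(−t/τ₁) − τ₂ e^(−t/τ₂))/(τ₁ − τ₂)].
At t = 14.81: e^(−t/τ₁) = 0.604763, e^(−t/τ₂) = 0.512823.
C₂ = 4.975·[1 − (29.4481·0.604763 − 22.1765·0.512823)/(7.27165)] = 4.975·0.114845 = 0.571351 g/L.

0.5714 g/L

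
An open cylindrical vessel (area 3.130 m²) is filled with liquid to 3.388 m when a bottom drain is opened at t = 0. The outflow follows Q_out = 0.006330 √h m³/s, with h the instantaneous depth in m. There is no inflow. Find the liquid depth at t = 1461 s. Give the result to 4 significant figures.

0.1320 m

A dh/dt = −Q_out = −0.006330 √h.
This is separable: 2 d(√h)/dt = −0.006330/A, so √h = √h₀ − (0.006330/(2A)) t.
√h = √3.388 − 0.006330·1461/(2·3.130) = 1.84065 − 1.47734 = 0.363315.
h = 0.363315² = 0.131998 m.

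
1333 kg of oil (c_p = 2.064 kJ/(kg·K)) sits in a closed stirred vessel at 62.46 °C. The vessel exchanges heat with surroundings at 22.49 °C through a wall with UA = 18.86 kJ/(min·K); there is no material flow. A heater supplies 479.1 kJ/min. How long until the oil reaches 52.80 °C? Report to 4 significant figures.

Unsteady energy balance on the tank contents: M c_p dT/dt = −UA(T − T_amb) + Q̇.
τ = M c_p/UA = 145.881 min; T_ss = T_amb + Q̇/UA = 22.49 + 479.1/18.86 = 47.8930 °C.
T(t) = T_ss + (T₀ − T_ss)e^(−t/τ); set T = 52.80:
t = −τ ln[(T − T_ss)/(T₀ − T_ss)] = −145.881 · ln(0.336859) = 158.732 min.

158.7 min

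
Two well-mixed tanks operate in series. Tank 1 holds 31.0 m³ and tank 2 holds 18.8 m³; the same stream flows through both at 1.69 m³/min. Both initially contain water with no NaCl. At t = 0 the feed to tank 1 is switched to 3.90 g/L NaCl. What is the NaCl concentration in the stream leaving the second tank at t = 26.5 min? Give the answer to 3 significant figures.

Time constants: τᵢ = Vᵢ/Q for each well-mixed tank.
τ₁ = 31.0/1.69 = 18.343 min; τ₂ = 18.8/1.69 = 11.124 min.
Tank 1: C₁ = C_in(1 − e^(−t/τ₁)). Tank 2 (τ₁ ≠ τ₂): C₂ = C_in[1 − (τ₁ e^(−t/τ₁) − τ₂ e^(−t/τ₂))/(τ₁ − τ₂)].
At t = 26.5: e^(−t/τ₁) = 0.23582, e^(−t/τ₂) = 0.092349.
C₂ = 3.90·[1 − (18.343·0.23582 − 11.124·0.092349)/(7.2189)] = 3.90·0.54309 = 2.1180 g/L.

2.12 g/L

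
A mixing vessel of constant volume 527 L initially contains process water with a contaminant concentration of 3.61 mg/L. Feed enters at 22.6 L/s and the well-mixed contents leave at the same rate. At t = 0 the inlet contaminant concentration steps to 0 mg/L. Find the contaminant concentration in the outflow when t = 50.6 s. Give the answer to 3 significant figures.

0.412 mg/L

Unsteady species balance (constant V, well mixed): V dC/dt = Q(C_in − C).
So dC/dt = (C_in − C)/τ with τ = V/Q = 527/22.6 = 23.319 s.
C approaches C_in exponentially: C(t) = C_in + (C₀ − C_in) e^(−t/τ).
C(50.6) = 0 + (3.61 − 0)·e^(−50.6/23.319) = 0 + (3.6100)·0.11418 = 0.41220 mg/L.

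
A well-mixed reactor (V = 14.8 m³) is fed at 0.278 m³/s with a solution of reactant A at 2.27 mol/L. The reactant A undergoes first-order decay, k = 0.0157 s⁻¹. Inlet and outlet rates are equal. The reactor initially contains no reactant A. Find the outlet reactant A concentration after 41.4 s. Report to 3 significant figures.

Accumulation = in − out − consumed: V dC/dt = Q C_in − Q C − k V C.
This is linear with rate a = Q/V + k = 0.034484 s⁻¹.
C_ss = Q C_in/(Q + kV) = 1.2365 mol/L; C(t) = C_ss + (C₀ − C_ss) e^(−a t).
C(41.4) = 1.2365 + (-1.2365)·e^(−0.034484·41.4) = 1.2365 + (-1.2365)·0.23988 = 0.93989 mol/L.

0.940 mol/L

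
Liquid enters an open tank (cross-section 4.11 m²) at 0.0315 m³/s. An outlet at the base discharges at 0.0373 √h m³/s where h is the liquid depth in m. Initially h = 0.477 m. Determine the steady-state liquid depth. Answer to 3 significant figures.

0.713 m

A dh/dt = Q_in − 0.0373 √h. Steady state requires inflow = outflow:
Q_in = 0.0373 √h_ss ⇒ √h_ss = 0.0315/0.0373 = 0.84450.
h_ss = 0.84450² = 0.71319 m. (Since h₀ = 0.477 m < h_ss, the level will rise toward this value.)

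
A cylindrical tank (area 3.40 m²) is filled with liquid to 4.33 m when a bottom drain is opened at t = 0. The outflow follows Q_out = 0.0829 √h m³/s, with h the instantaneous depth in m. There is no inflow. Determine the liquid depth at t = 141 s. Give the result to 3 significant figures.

0.131 m

Volume balance on the tank: A dh/dt = −0.0829 √h.
Separate and integrate: 2(√h − √h₀) = −(0.0829/A) t.
√h = √4.33 − 0.0829·141/(2·3.40) = 2.0809 − 1.7190 = 0.36191.
h = 0.36191² = 0.13098 m.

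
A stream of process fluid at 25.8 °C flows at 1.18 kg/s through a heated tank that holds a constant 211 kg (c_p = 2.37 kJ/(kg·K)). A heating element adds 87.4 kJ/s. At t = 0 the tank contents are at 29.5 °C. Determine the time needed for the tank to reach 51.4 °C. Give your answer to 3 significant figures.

Unsteady energy balance on the tank contents: M c_p dT/dt = ṁ c_p (T_in − T) + 87.4.
τ = M/ṁ = 178.81 s; T_ss = T_in + Q̇/(ṁ c_p) = 57.052 °C.
T(t) = T_ss + (T₀ − T_ss) e^(−t/τ). Set T = 51.4:
e^(−t/τ) = (51.4 − 57.052)/(29.5 − 57.052) = 0.20515
t = −178.81 · ln(0.20515) = 283.25 s.

283 s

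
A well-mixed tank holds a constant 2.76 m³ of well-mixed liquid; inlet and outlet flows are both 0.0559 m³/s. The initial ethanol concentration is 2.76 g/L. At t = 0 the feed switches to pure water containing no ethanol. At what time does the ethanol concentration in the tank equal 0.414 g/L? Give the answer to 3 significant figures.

93.7 s

Species balance: V dC/dt = Q(C_in − C) ⇒ τ = V/Q = 49.374 s.
C(t) = C_in + (C₀ − C_in) e^(−t/τ). Set C = 0.414 and solve for t:
e^(−t/τ) = (C − C_in)/(C₀ − C_in) = (0.414 − 0)/(2.76 − 0) = 0.15000
t = −τ ln(…) = 49.374 × 1.8971 = 93.668 s.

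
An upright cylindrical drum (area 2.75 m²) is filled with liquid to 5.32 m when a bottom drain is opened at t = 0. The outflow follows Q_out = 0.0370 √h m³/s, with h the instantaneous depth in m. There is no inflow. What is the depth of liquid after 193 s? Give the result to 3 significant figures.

1.02 m

With no inflow, A dh/dt = −0.0370 √h.
∫ h^(−1/2) dh = −(0.0370/A) ∫ dt, giving 2√h = 2√h₀ − (0.0370/A) t.
√h = √5.32 − 0.0370·193/(2·2.75) = 2.3065 − 1.2984 = 1.0081.
h = 1.0081² = 1.0164 m.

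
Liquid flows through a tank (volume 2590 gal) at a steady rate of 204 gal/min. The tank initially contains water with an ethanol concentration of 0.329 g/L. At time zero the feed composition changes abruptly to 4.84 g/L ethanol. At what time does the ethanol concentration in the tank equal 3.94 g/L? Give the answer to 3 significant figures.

Unsteady species balance (constant V, well mixed): V dC/dt = Q(C_in − C), so τ = V/Q = 12.696 min.
C(t) = C_in + (C₀ − C_in) e^(−t/τ). Set C = 3.94 and solve for t:
e^(−t/τ) = (C − C_in)/(C₀ − C_in) = (3.94 − 4.84)/(0.329 − 4.84) = 0.19951
t = −τ ln(…) = 12.696 × 1.6119 = 20.465 min.

20.5 min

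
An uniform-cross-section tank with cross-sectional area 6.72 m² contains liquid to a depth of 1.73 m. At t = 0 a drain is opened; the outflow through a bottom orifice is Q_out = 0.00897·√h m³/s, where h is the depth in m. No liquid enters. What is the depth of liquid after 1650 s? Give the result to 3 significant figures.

0.0458 m

With no inflow, A dh/dt = −0.00897 √h.
Separate and integrate: 2(√h − √h₀) = −(0.00897/A) t.
√h = √1.73 − 0.00897·1650/(2·6.72) = 1.3153 − 1.1012 = 0.21407.
h = 0.21407² = 0.045825 m.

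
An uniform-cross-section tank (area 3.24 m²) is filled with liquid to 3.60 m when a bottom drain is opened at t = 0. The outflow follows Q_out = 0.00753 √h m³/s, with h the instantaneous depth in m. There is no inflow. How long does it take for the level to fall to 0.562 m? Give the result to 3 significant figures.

988 s

A dh/dt = −Q_out = −0.00753 √h.
Separate and integrate: 2(√h − √h₀) = −(0.00753/A) t.
t = 2A(√h₀ − √h)/0.00753 = 2·3.24·(√3.60 − √0.562)/0.00753
  = 6.4800 × (1.8974 − 0.74967) / 0.00753 = 987.66 s.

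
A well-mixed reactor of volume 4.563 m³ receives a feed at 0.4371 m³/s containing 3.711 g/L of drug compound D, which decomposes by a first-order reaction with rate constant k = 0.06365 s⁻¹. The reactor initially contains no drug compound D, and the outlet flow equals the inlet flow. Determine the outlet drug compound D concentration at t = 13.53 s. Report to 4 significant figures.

Species balance: V dC/dt = Q C_in − Q C − k V C.
dC/dt = (Q/V) C_in − (Q/V + k) C; effective rate a = Q/V + k = 0.0957922 + 0.06365 = 0.159442 s⁻¹.
C_ss = Q C_in/(Q + kV) = 2.22955 g/L; C(t) = C_ss + (C₀ − C_ss) e^(−a t).
C(13.53) = 2.22955 + (-2.22955)·e^(−0.159442·13.53) = 2.22955 + (-2.22955)·0.115642 = 1.97172 g/L.

1.972 g/L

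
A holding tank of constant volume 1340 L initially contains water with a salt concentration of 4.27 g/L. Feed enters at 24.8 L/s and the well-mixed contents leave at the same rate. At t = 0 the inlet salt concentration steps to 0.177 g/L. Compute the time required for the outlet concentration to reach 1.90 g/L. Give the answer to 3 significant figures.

46.7 s

Species balance on the tank: V dC/dt = Q(C_in − C), so τ = V/Q = 54.032 s.
C(t) = C_in + (C₀ − C_in) e^(−t/τ). Set C = 1.90 and solve for t:
e^(−t/τ) = (C − C_in)/(C₀ − C_in) = (1.90 − 0.177)/(4.27 − 0.177) = 0.42096
t = −τ ln(…) = 54.032 × 0.86521 = 46.749 s.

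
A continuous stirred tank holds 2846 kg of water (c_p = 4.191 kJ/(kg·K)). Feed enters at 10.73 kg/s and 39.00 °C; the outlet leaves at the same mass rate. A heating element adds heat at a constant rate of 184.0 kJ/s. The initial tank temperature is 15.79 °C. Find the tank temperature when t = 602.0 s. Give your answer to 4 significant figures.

40.27 °C

M c_p dT/dt = ṁ c_p (T_in − T) + Q̇.
τ = M/ṁ = 265.238 s; T_ss = T_in + Q̇/(ṁ c_p) = 39.00 + 184.0/(10.73·4.191) = 43.0917 °C.
T approaches T_ss exponentially: T(t) = T_ss + (T₀ − T_ss) e^(−t/τ).
T(602.0) = 43.0917 + (-27.3017)·e^(−602.0/265.238) = 43.0917 + (-27.3017)·0.103347 = 40.2701 °C.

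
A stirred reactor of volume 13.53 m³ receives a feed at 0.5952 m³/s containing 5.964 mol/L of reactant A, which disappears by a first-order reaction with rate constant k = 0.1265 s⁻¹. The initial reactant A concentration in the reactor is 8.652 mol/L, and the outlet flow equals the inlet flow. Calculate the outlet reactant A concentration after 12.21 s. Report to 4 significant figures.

Species balance: V dC/dt = Q C_in − Q C − k V C.
dC/dt = (Q/V) C_in − (Q/V + k) C; effective rate a = Q/V + k = 0.0439911 + 0.1265 = 0.170491 s⁻¹.
C_ss = Q C_in/(Q + kV) = 1.53887 mol/L; C(t) = C_ss + (C₀ − C_ss) e^(−a t).
C(12.21) = 1.53887 + (7.11313)·e^(−0.170491·12.21) = 1.53887 + (7.11313)·0.124718 = 2.42601 mol/L.

2.426 mol/L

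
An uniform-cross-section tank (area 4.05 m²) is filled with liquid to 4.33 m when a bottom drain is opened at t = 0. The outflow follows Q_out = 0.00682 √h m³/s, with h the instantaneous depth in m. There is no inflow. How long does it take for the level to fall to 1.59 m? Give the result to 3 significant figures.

With no inflow, A dh/dt = −0.00682 √h.
This is separable: 2 d(√h)/dt = −0.00682/A, so √h = √h₀ − (0.00682/(2A)) t.
t = 2A(√h₀ − √h)/0.00682 = 2·4.05·(√4.33 − √1.59)/0.00682
  = 8.1000 × (2.0809 − 1.2610) / 0.00682 = 973.80 s.

974 s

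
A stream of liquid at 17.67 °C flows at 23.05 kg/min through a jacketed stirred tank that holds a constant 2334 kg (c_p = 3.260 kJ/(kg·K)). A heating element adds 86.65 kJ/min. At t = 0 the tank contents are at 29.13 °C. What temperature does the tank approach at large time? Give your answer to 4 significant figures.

18.82 °C

Unsteady energy balance on the tank contents: M c_p dT/dt = ṁ c_p (T_in − T) + 86.65.
At steady state dT/dt = 0 ⇒ T_ss = T_in + Q̇/(ṁ c_p) = 17.67 + 86.65/(23.05·3.260) = 18.8231 °C.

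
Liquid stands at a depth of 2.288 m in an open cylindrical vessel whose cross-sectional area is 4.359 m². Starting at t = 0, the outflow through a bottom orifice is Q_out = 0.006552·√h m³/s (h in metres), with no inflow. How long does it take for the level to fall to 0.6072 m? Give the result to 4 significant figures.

975.8 s

With no inflow, A dh/dt = −0.006552 √h.
∫ h^(−1/2) dh = −(0.006552/A) ∫ dt, giving 2√h = 2√h₀ − (0.006552/A) t.
t = 2A(√h₀ − √h)/0.006552 = 2·4.359·(√2.288 − √0.6072)/0.006552
  = 8.71800 × (1.51261 − 0.779230) / 0.006552 = 975.830 s.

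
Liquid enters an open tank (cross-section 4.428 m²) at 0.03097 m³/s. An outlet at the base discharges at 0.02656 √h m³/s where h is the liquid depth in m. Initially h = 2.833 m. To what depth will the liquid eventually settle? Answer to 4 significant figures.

Mass balance (ρ constant): A dh/dt = Q_in − 0.02656 √h. At steady state dh/dt = 0:
Q_in = 0.02656 √h_ss ⇒ √h_ss = 0.03097/0.02656 = 1.16604.
h_ss = 1.16604² = 1.35965 m. (Since h₀ = 2.833 m > h_ss, the level will fall toward this value.)

1.360 m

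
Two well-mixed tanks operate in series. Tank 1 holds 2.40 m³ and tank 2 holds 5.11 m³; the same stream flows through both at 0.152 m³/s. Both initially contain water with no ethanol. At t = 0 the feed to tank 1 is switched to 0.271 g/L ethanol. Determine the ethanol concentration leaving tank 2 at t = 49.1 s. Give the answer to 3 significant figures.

Each tank obeys Vᵢ dCᵢ/dt = Q(Cᵢ₋₁ − Cᵢ), so τᵢ = Vᵢ/Q.
τ₁ = 2.40/0.152 = 15.789 s; τ₂ = 5.11/0.152 = 33.618 s.
Tank 1: C₁ = C_in(1 − e^(−t/τ₁)). Tank 2 (τ₁ ≠ τ₂): C₂ = C_in[1 − (τ₁ e^(−t/τ₁) − τ₂ e^(−t/τ₂))/(τ₁ − τ₂)].
At t = 49.1: e^(−t/τ₁) = 0.044616, e^(−t/τ₂) = 0.23212.
C₂ = 0.271·[1 − (15.789·0.044616 − 33.618·0.23212)/(-17.829)] = 0.271·0.60183 = 0.16310 g/L.

0.163 g/L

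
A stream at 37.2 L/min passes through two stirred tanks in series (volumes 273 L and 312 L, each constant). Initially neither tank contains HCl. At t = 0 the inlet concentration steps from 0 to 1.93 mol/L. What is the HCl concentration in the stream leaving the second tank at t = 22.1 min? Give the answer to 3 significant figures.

1.49 mol/L

Time constants: τᵢ = Vᵢ/Q for each well-mixed tank.
τ₁ = 273/37.2 = 7.3387 min; τ₂ = 312/37.2 = 8.3871 min.
Solving the cascade with C₁(0)=C₂(0)=0 gives C₂(t) = C_in[1 − (τ₁ e^(−t/τ₁) − τ₂ e^(−t/τ₂))/(τ₁ − τ₂)].
At t = 22.1: e^(−t/τ₁) = 0.049221, e^(−t/τ₂) = 0.071719.
C₂ = 1.93·[1 − (7.3387·0.049221 − 8.3871·0.071719)/(-1.0484)] = 1.93·0.77080 = 1.4876 mol/L.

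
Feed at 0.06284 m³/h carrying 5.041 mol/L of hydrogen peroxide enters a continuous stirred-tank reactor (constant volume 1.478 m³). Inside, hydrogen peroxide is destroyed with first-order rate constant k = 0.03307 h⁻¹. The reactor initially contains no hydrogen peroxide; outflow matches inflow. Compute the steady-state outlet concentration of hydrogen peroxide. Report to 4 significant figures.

Species balance: V dC/dt = Q C_in − Q C − k V C.
At steady state: 0 = Q C_in − (Q + kV) C_ss, so C_ss = Q C_in/(Q + kV).
C_ss = 0.06284·5.041/(0.06284 + 0.03307·1.478) = 0.316776/0.111717 = 2.83551 mol/L.

2.836 mol/L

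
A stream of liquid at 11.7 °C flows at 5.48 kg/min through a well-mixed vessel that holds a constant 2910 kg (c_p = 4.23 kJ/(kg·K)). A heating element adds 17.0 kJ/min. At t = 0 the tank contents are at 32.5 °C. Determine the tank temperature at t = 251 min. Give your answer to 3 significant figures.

M c_p dT/dt = ṁ c_p (T_in − T) + Q̇.
Rearrange: dT/dt = (T_ss − T)/τ with τ = M/ṁ = 531.02 min and T_ss = T_in + Q̇/(ṁ c_p) = 12.433 °C.
T approaches T_ss exponentially: T(t) = T_ss + (T₀ − T_ss) e^(−t/τ).
T(251) = 12.433 + (20.067)·e^(−251/531.02) = 12.433 + (20.067)·0.62333 = 24.942 °C.

24.9 °C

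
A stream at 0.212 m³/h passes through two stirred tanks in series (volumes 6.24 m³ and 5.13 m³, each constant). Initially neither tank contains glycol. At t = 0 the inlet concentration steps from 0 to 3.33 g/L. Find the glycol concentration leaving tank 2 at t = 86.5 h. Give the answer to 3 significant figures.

Each tank obeys Vᵢ dCᵢ/dt = Q(Cᵢ₋₁ − Cᵢ), so τᵢ = Vᵢ/Q.
τ₁ = 6.24/0.212 = 29.434 h; τ₂ = 5.13/0.212 = 24.198 h.
Tank 1: C₁ = C_in(1 − e^(−t/τ₁)). Tank 2 (τ₁ ≠ τ₂): C₂ = C_in[1 − (τ₁ e^(−t/τ₁) − τ₂ e^(−t/τ₂))/(τ₁ − τ₂)].
At t = 86.5: e^(−t/τ₁) = 0.052930, e^(−t/τ₂) = 0.028025.
C₂ = 3.33·[1 − (29.434·0.052930 − 24.198·0.028025)/(5.2358)] = 3.33·0.83197 = 2.7705 g/L.

2.77 g/L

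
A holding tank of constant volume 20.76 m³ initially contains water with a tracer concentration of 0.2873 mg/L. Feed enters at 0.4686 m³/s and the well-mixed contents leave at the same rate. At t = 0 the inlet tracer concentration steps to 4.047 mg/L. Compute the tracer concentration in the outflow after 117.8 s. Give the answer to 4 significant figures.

3.784 mg/L

Mass balance on the solute (V constant): V dC/dt = Q(C_in − C).
Rewrite as dC/dt + C/τ = C_in/τ, τ = V/Q = 44.3022 s.
C approaches C_in exponentially: C(t) = C_in + (C₀ − C_in) e^(−t/τ).
C(117.8) = 4.047 + (0.2873 − 4.047)·e^(−117.8/44.3022) = 4.047 + (-3.75970)·0.0700174 = 3.78376 mg/L.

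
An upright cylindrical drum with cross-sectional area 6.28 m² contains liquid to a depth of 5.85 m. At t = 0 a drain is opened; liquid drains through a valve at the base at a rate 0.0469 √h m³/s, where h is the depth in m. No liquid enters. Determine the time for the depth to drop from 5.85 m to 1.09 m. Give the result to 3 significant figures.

368 s

With no inflow, A dh/dt = −0.0469 √h.
Separate and integrate: 2(√h − √h₀) = −(0.0469/A) t.
t = 2A(√h₀ − √h)/0.0469 = 2·6.28·(√5.85 − √1.09)/0.0469
  = 12.560 × (2.4187 − 1.0440) / 0.0469 = 368.14 s.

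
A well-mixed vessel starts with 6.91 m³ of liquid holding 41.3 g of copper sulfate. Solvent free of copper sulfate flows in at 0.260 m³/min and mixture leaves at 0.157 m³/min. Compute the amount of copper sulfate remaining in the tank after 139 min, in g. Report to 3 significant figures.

Let m(t) be the amount of copper sulfate. Volume: V(t) = V₀ + (Q_in − Q_out) t = 6.91 + 0.10300 t; V(139) = 21.227 m³.
No copper sulfate enters, so dm/dt = −Q_out · (m/V).
Separate: dm/m = −Q_out dt/V(t) ⇒ ln(m/m₀) = −(Q_out/(Q_in−Q_out)) ln(V/V₀).
m = m₀ (V₀/V)^(Q_out/(Q_in−Q_out)) = 41.3 × (6.91/21.227)^(1.5243) = 7.4646 g.

7.46 g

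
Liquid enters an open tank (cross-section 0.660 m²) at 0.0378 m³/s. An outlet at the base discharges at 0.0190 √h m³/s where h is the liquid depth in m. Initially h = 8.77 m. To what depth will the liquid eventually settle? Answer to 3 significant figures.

Accumulation of liquid (constant cross-section A): A dh/dt = Q_in − 0.0190 √h. At steady state dh/dt = 0:
Q_in = 0.0190 √h_ss ⇒ √h_ss = 0.0378/0.0190 = 1.9895.
h_ss = 1.9895² = 3.9580 m. (Since h₀ = 8.77 m > h_ss, the level will fall toward this value.)

3.96 m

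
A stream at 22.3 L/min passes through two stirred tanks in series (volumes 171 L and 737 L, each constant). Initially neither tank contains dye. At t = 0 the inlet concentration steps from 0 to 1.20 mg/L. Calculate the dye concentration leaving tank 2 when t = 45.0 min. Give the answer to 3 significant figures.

0.801 mg/L

Time constants: τᵢ = Vᵢ/Q for each well-mixed tank.
τ₁ = 171/22.3 = 7.6682 min; τ₂ = 737/22.3 = 33.049 min.
Tank 1: C₁ = C_in(1 − e^(−t/τ₁)). Tank 2 (τ₁ ≠ τ₂): C₂ = C_in[1 − (τ₁ e^(−t/τ₁) − τ₂ e^(−t/τ₂))/(τ₁ − τ₂)].
At t = 45.0: e^(−t/τ₁) = 0.0028273, e^(−t/τ₂) = 0.25625.
C₂ = 1.20·[1 − (7.6682·0.0028273 − 33.049·0.25625)/(-25.381)] = 1.20·0.66719 = 0.80062 mg/L.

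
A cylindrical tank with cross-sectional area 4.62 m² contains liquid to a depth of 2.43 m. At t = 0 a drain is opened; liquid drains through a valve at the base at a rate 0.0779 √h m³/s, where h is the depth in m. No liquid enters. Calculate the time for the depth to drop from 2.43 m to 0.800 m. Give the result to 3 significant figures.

78.8 s

With no inflow, A dh/dt = −0.0779 √h.
∫ h^(−1/2) dh = −(0.0779/A) ∫ dt, giving 2√h = 2√h₀ − (0.0779/A) t.
t = 2A(√h₀ − √h)/0.0779 = 2·4.62·(√2.43 − √0.800)/0.0779
  = 9.2400 × (1.5588 − 0.89443) / 0.0779 = 78.809 s.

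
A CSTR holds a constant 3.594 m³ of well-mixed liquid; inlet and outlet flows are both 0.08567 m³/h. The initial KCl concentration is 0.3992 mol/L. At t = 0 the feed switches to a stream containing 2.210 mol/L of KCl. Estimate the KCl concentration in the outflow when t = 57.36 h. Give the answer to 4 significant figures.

1.749 mol/L

Species balance on the tank: V dC/dt = Q(C_in − C).
So dC/dt = (C_in − C)/τ with τ = V/Q = 3.594/0.08567 = 41.9517 h.
C approaches C_in exponentially: C(t) = C_in + (C₀ − C_in) e^(−t/τ).
C(57.36) = 2.210 + (0.3992 − 2.210)·e^(−57.36/41.9517) = 2.210 + (-1.81080)·0.254797 = 1.74861 mol/L.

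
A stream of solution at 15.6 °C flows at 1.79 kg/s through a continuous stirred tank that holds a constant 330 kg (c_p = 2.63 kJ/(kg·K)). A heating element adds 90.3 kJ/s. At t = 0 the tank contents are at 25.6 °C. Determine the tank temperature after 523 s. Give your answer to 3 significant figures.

Heat balance on the well-mixed liquid: M c_p dT/dt = ṁ c_p (T_in − T) + 90.3.
Rearrange: dT/dt = (T_ss − T)/τ with τ = M/ṁ = 184.36 s and T_ss = T_in + Q̇/(ṁ c_p) = 34.781 °C.
This is linear first-order; T(t) = T_ss + (T₀ − T_ss) e^(−t/τ).
T(523) = 34.781 + (-9.1813)·e^(−523/184.36) = 34.781 + (-9.1813)·0.058608 = 34.243 °C.

34.2 °C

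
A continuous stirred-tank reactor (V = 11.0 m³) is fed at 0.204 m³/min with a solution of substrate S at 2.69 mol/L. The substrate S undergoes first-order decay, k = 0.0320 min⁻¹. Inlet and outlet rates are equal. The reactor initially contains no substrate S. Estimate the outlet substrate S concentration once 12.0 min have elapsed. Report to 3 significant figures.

0.449 mol/L

Species balance: V dC/dt = Q C_in − Q C − k V C.
dC/dt = (Q/V) C_in − (Q/V + k) C; effective rate a = Q/V + k = 0.018545 + 0.0320 = 0.050545 min⁻¹.
C_ss = Q C_in/(Q + kV) = 0.98698 mol/L; C(t) = C_ss + (C₀ − C_ss) e^(−a t).
C(12.0) = 0.98698 + (-0.98698)·e^(−0.050545·12.0) = 0.98698 + (-0.98698)·0.54523 = 0.44885 mol/L.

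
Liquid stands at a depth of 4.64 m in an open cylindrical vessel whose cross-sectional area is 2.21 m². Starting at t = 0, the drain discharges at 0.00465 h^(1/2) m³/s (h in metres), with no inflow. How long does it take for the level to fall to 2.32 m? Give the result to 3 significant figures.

600 s

With no inflow, A dh/dt = −0.00465 √h.
This is separable: 2 d(√h)/dt = −0.00465/A, so √h = √h₀ − (0.00465/(2A)) t.
t = 2A(√h₀ − √h)/0.00465 = 2·2.21·(√4.64 − √2.32)/0.00465
  = 4.4200 × (2.1541 − 1.5232) / 0.00465 = 599.70 s.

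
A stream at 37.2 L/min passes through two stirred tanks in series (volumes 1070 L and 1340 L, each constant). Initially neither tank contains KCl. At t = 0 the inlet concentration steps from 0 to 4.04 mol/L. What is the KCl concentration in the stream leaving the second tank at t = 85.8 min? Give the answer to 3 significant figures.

Species balance on tank i: dCᵢ/dt = (Cᵢ₋₁ − Cᵢ)/τᵢ with τᵢ = Vᵢ/Q.
τ₁ = 1070/37.2 = 28.763 min; τ₂ = 1340/37.2 = 36.022 min.
Tank 1: C₁ = C_in(1 − e^(−t/τ₁)). Tank 2 (τ₁ ≠ τ₂): C₂ = C_in[1 − (τ₁ e^(−t/τ₁) − τ₂ e^(−t/τ₂))/(τ₁ − τ₂)].
At t = 85.8: e^(−t/τ₁) = 0.050643, e^(−t/τ₂) = 0.092374.
C₂ = 4.04·[1 − (28.763·0.050643 − 36.022·0.092374)/(-7.2581)] = 4.04·0.74225 = 2.9987 mol/L.

3.00 mol/L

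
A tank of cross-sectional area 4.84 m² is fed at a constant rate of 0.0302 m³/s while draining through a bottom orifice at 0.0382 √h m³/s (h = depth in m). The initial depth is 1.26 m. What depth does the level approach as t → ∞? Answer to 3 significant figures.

0.625 m

Level balance: A dh/dt = 0.0302 − 0.0382 √h. Setting dh/dt = 0:
Q_in = 0.0382 √h_ss ⇒ √h_ss = 0.0302/0.0382 = 0.79058.
h_ss = 0.79058² = 0.62501 m. (Since h₀ = 1.26 m > h_ss, the level will fall toward this value.)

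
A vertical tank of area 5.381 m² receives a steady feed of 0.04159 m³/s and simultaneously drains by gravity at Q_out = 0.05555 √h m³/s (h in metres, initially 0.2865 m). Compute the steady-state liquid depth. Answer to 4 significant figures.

0.5605 m

Unsteady balance on liquid volume: A dh/dt = Q_in − 0.05555 √h. At steady state dh/dt = 0:
Q_in = 0.05555 √h_ss ⇒ √h_ss = 0.04159/0.05555 = 0.748695.
h_ss = 0.748695² = 0.560544 m. (Since h₀ = 0.2865 m < h_ss, the level will rise toward this value.)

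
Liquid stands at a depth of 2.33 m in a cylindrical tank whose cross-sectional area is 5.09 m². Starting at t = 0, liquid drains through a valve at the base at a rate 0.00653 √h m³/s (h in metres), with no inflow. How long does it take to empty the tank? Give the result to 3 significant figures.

2380 s

Mass balance (ρ constant): A dh/dt = −0.00653 √h.
This is separable: 2 d(√h)/dt = −0.00653/A, so √h = √h₀ − (0.00653/(2A)) t.
Tank is empty when √h = 0: t_empty = 2A√h₀/0.00653.
t_empty = 2·5.09·√2.33/0.00653 = 10.180·1.5264/0.00653 = 2379.6 s.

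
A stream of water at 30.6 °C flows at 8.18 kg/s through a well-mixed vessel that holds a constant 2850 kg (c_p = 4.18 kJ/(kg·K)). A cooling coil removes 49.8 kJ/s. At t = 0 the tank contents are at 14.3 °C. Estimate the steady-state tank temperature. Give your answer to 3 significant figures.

29.1 °C

Unsteady energy balance on the tank contents: M c_p dT/dt = ṁ c_p (T_in − T) − 49.8.
At steady state dT/dt = 0 ⇒ T_ss = T_in − Q̇/(ṁ c_p) = 30.6 − 49.8/(8.18·4.18) = 29.144 °C.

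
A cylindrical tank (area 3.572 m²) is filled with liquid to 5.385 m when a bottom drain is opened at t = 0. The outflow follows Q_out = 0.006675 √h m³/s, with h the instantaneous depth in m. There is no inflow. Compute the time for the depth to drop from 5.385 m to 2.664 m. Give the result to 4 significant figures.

736.8 s

With no inflow, A dh/dt = −0.006675 √h.
Separate and integrate: 2(√h − √h₀) = −(0.006675/A) t.
t = 2A(√h₀ − √h)/0.006675 = 2·3.572·(√5.385 − √2.664)/0.006675
  = 7.14400 × (2.32056 − 1.63218) / 0.006675 = 736.751 s.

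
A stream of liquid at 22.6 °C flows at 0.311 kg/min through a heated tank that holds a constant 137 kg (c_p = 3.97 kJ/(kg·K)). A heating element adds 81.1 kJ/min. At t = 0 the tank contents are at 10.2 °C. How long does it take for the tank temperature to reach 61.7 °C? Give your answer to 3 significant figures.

475 min

Unsteady energy balance on the tank contents: M c_p dT/dt = ṁ c_p (T_in − T) + 81.1.
τ = M/ṁ = 440.51 min; T_ss = T_in + Q̇/(ṁ c_p) = 88.286 °C.
T(t) = T_ss + (T₀ − T_ss) e^(−t/τ). Set T = 61.7:
e^(−t/τ) = (61.7 − 88.286)/(10.2 − 88.286) = 0.34047
t = −440.51 · ln(0.34047) = 474.63 min.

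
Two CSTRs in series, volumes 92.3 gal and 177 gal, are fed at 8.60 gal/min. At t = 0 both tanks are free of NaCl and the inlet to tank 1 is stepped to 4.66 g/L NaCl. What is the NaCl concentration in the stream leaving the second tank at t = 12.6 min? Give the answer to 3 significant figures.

Each tank obeys Vᵢ dCᵢ/dt = Q(Cᵢ₋₁ − Cᵢ), so τᵢ = Vᵢ/Q.
τ₁ = 92.3/8.60 = 10.733 min; τ₂ = 177/8.60 = 20.581 min.
Tank 1: C₁ = C_in(1 − e^(−t/τ₁)). Tank 2 (τ₁ ≠ τ₂): C₂ = C_in[1 − (τ₁ e^(−t/τ₁) − τ₂ e^(−t/τ₂))/(τ₁ − τ₂)].
At t = 12.6: e^(−t/τ₁) = 0.30913, e^(−t/τ₂) = 0.54215.
C₂ = 4.66·[1 − (10.733·0.30913 − 20.581·0.54215)/(-9.8488)] = 4.66·0.20391 = 0.95022 g/L.

0.950 g/L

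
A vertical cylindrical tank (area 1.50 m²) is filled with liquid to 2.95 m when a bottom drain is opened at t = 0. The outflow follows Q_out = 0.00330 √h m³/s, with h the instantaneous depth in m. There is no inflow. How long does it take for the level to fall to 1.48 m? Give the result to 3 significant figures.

Volume balance on the tank: A dh/dt = −0.00330 √h.
This is separable: 2 d(√h)/dt = −0.00330/A, so √h = √h₀ − (0.00330/(2A)) t.
t = 2A(√h₀ − √h)/0.00330 = 2·1.50·(√2.95 − √1.48)/0.00330
  = 3.0000 × (1.7176 − 1.2166) / 0.00330 = 455.46 s.

455 s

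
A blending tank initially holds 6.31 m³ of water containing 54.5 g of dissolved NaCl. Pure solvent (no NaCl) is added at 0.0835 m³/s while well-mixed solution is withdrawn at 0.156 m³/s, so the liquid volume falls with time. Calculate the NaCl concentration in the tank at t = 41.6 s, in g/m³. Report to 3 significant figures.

Let m(t) be the amount of NaCl. Volume: V(t) = V₀ + (Q_in − Q_out) t = 6.31 − 0.072500 t; V(41.6) = 3.2940 m³.
Solute balance: dm/dt = 0 − Q_out C = −Q_out m/V(t).
Separate: dm/m = −Q_out dt/V(t) ⇒ ln(m/m₀) = −(Q_out/(Q_in−Q_out)) ln(V/V₀).
m = m₀ (V₀/V)^(Q_out/(Q_in−Q_out)) = 54.5 × (6.31/3.2940)^(-2.1517) = 13.457 g.
C = m/V = 13.457/3.2940 = 4.0853 g/m³.

4.09 g/m³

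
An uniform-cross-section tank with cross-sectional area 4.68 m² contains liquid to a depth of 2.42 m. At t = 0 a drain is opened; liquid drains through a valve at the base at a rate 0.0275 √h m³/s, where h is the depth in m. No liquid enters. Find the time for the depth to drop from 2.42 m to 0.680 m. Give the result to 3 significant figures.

249 s

With no inflow, A dh/dt = −0.0275 √h.
This is separable: 2 d(√h)/dt = −0.0275/A, so √h = √h₀ − (0.0275/(2A)) t.
t = 2A(√h₀ − √h)/0.0275 = 2·4.68·(√2.42 − √0.680)/0.0275
  = 9.3600 × (1.5556 − 0.82462) / 0.0275 = 248.81 s.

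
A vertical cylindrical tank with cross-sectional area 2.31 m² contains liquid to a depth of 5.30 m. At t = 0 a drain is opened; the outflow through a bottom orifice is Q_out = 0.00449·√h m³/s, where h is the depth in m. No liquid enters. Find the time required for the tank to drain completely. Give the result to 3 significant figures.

2370 s

A dh/dt = −Q_out = −0.00449 √h.
This is separable: 2 d(√h)/dt = −0.00449/A, so √h = √h₀ − (0.00449/(2A)) t.
Tank is empty when √h = 0: t_empty = 2A√h₀/0.00449.
t_empty = 2·2.31·√5.30/0.00449 = 4.6200·2.3022/0.00449 = 2368.8 s.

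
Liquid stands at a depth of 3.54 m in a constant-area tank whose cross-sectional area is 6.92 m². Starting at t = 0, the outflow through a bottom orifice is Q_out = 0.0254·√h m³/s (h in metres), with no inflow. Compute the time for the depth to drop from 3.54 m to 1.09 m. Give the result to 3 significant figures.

456 s

With no inflow, A dh/dt = −0.0254 √h.
Separate and integrate: 2(√h − √h₀) = −(0.0254/A) t.
t = 2A(√h₀ − √h)/0.0254 = 2·6.92·(√3.54 − √1.09)/0.0254
  = 13.840 × (1.8815 − 1.0440) / 0.0254 = 456.32 s.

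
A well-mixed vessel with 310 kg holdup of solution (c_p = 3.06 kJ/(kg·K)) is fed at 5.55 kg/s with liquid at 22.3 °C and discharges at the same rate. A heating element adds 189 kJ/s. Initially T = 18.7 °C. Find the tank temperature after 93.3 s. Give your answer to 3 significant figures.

Unsteady energy balance on the tank contents: M c_p dT/dt = ṁ c_p (T_in − T) + 189.
τ = M/ṁ = 55.856 s; T_ss = T_in + Q̇/(ṁ c_p) = 22.3 + 189/(5.55·3.06) = 33.429 °C.
T approaches T_ss exponentially: T(t) = T_ss + (T₀ − T_ss) e^(−t/τ).
T(93.3) = 33.429 + (-14.729)·e^(−93.3/55.856) = 33.429 + (-14.729)·0.18818 = 30.657 °C.

30.7 °C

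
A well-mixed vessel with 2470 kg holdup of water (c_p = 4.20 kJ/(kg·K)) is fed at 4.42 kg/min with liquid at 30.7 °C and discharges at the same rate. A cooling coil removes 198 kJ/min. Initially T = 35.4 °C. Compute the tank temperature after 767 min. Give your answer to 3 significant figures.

23.9 °C

Energy balance: M c_p dT/dt = ṁ c_p (T_in − T) − 198.
τ = M/ṁ = 558.82 min; T_ss = T_in − Q̇/(ṁ c_p) = 30.7 − 198/(4.42·4.20) = 20.034 °C.
This is linear first-order; T(t) = T_ss + (T₀ − T_ss) e^(−t/τ).
T(767) = 20.034 + (15.366)·e^(−767/558.82) = 20.034 + (15.366)·0.25347 = 23.929 °C.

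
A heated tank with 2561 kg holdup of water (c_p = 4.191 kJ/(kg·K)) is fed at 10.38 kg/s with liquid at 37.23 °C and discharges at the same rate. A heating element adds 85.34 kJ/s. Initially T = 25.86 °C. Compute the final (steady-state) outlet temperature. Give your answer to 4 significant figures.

M c_p dT/dt = ṁ c_p (T_in − T) + Q̇.
At steady state dT/dt = 0 ⇒ T_ss = T_in + Q̇/(ṁ c_p) = 37.23 + 85.34/(10.38·4.191) = 39.1917 °C.

39.19 °C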